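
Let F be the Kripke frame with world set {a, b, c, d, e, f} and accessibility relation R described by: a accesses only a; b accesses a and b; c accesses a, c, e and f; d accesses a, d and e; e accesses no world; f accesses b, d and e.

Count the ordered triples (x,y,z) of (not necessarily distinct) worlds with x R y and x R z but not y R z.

22

Enumerating: (b,a,b), (c,a,c), (c,a,e), (c,a,f), (c,e,a), (c,e,c), (c,e,e), (c,e,f), (c,f,a), (c,f,c), (c,f,f), (d,a,d), … and 10 more.
Total: 22.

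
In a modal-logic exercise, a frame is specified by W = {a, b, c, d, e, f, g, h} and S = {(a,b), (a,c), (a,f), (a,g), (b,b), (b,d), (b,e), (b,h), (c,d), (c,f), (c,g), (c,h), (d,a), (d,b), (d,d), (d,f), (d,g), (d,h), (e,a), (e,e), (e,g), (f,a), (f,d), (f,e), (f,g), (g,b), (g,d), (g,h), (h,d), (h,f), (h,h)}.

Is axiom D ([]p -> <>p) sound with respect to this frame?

The schema D characterises exactly the serial frames.
Serial: yes — every world has a successor (e.g. a S b).

Yes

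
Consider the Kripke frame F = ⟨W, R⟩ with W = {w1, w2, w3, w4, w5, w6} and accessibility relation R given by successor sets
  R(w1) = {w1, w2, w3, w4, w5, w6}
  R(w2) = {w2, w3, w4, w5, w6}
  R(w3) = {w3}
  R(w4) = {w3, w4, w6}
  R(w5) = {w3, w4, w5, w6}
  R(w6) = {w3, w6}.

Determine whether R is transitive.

Yes

Transitive: yes — every two-step R-path is closed by a direct edge.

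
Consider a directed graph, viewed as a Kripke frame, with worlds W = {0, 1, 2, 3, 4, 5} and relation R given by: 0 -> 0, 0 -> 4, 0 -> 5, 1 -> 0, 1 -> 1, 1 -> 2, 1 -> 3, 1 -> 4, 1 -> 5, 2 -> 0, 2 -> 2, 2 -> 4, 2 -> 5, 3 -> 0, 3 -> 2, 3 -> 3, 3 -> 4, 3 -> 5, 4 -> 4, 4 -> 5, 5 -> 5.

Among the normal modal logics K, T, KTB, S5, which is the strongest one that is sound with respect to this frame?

Reflexive (axiom T): yes — every world is R-related to itself.
Symmetric (axiom B): no — 0 R 4 but not 4 R 0.
Euclidean (axiom 5): no — 0 R 5 and 0 R 4, but not 5 R 4.
So F validates K, T; KTB would additionally require R to be symmetric. The strongest is T.

T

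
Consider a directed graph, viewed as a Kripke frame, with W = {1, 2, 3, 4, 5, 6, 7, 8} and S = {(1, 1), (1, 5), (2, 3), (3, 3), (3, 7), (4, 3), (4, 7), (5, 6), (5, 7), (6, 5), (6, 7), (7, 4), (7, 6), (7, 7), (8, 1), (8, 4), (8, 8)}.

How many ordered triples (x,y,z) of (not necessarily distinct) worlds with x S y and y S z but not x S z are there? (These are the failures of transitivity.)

Enumerating: (1,5,6), (1,5,7), (2,3,7), (3,7,4), (3,7,6), (4,7,4), (4,7,6), (5,6,5), (5,7,4), (6,5,6), (6,7,4), (6,7,6), (7,4,3), (7,6,5), (8,1,5), (8,4,3), (8,4,7).

17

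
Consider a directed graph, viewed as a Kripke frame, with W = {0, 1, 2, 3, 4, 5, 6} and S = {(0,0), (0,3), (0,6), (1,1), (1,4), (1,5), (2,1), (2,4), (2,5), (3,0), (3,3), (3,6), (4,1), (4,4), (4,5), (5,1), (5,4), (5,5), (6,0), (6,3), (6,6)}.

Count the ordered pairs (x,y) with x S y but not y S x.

3

Enumerating: (2,1), (2,4), (2,5).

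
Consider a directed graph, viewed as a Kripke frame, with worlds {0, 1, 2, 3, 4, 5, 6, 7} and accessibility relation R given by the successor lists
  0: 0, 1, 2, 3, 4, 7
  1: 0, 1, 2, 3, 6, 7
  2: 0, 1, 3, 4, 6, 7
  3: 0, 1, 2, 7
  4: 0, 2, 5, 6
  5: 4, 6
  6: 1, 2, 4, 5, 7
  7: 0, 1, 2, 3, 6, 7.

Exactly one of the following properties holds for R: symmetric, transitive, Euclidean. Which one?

symmetric

Symmetric: yes — every pair in R has its reverse in R.
Transitive: no — 0 R 1 and 1 R 6, but not 0 R 6.
Euclidean: no — 0 R 1 and 0 R 4, but not 1 R 4.
Only symmetric holds.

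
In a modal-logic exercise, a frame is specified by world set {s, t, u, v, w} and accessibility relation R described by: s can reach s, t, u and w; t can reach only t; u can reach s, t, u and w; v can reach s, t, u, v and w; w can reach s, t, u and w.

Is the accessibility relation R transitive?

Yes

Transitive: yes — every two-step R-path is closed by a direct edge.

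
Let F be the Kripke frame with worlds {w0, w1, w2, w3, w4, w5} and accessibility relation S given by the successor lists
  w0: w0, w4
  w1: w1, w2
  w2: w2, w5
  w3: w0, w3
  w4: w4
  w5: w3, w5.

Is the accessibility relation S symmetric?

Symmetric: no — w0 S w4 but not w4 S w0.

No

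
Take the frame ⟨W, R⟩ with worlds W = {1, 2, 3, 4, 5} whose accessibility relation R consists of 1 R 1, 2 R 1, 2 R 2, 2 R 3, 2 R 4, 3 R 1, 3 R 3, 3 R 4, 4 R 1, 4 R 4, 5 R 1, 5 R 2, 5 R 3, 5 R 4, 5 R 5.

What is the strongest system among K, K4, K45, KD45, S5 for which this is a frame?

Transitive (axiom 4): yes — every two-step R-path is closed by a direct edge.
Euclidean (axiom 5): no — 2 R 1 and 2 R 3, but not 1 R 3.
Serial (axiom D): yes — every world has a successor (e.g. 1 R 1).
Reflexive (axiom T): yes — every world is R-related to itself.
So F validates K, K4; K45 would additionally require R to be Euclidean. The strongest is K4.

K4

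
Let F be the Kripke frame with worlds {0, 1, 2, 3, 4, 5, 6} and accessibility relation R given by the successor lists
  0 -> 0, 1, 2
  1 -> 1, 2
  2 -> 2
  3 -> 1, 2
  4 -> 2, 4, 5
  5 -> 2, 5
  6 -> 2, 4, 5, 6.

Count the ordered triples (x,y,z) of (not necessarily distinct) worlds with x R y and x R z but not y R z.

15

Enumerating: (0,1,0), (0,2,0), (0,2,1), (1,2,1), (3,2,1), (4,2,4), (4,2,5), (4,5,4), (5,2,5), (6,2,4), (6,2,5), (6,2,6), (6,4,6), (6,5,4), (6,5,6).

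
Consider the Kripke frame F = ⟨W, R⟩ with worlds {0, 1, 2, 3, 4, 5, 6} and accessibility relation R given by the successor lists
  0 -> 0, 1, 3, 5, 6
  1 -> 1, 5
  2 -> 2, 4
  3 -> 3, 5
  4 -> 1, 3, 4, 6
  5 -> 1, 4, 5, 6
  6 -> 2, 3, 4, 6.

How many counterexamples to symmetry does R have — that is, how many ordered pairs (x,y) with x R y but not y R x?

12

Enumerating: (0,1), (0,3), (0,5), (0,6), (2,4), (3,5), (4,1), (4,3), (5,4), (5,6), (6,2), (6,3).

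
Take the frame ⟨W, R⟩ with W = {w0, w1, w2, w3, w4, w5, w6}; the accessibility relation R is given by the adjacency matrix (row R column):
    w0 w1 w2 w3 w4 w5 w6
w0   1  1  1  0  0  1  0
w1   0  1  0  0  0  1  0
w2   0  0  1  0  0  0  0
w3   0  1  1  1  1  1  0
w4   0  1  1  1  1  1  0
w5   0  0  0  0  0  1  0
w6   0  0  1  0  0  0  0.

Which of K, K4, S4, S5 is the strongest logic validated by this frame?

Transitive (axiom 4): yes — every two-step R-path is closed by a direct edge.
Reflexive (axiom T): no — w6 is not related to itself.
Euclidean (axiom 5): no — w0 R w1 and w0 R w2, but not w1 R w2.
So F validates K, K4; S4 would additionally require R to be reflexive. The strongest is K4.

K4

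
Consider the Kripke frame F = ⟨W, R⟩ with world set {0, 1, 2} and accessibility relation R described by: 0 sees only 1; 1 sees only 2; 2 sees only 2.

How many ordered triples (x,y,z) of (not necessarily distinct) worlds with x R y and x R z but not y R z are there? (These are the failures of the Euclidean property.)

1

Enumerating: (0,1,1).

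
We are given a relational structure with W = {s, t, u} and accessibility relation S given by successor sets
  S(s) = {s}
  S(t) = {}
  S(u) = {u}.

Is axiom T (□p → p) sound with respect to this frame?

Axiom T corresponds to the accessibility relation being reflexive.
Reflexive: no — t is not related to itself.

No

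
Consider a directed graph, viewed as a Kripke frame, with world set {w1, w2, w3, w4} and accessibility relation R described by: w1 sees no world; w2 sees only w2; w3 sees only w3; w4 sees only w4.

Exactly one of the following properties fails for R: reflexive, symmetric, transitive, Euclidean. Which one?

Reflexive: no — w1 is not related to itself.
Symmetric: yes — every pair in R has its reverse in R.
Transitive: yes — every two-step R-path is closed by a direct edge.
Euclidean: yes — any two successors of a common world are R-related.
Only reflexive fails.

reflexive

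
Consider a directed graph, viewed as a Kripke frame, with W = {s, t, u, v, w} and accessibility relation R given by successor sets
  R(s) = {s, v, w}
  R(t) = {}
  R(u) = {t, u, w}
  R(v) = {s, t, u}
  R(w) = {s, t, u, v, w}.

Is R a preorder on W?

No

Reflexive: no — t is not related to itself.
Transitive: no — s R v and v R t, but not s R t.
So R is not a preorder.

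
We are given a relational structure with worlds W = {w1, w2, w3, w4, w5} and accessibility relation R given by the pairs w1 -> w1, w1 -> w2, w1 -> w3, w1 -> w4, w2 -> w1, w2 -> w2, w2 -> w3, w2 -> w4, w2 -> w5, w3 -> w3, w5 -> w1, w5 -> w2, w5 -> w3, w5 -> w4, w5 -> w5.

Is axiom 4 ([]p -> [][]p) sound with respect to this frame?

The schema 4 characterises exactly the transitive frames.
Transitive: no — w1 R w2 and w2 R w5, but not w1 R w5.

No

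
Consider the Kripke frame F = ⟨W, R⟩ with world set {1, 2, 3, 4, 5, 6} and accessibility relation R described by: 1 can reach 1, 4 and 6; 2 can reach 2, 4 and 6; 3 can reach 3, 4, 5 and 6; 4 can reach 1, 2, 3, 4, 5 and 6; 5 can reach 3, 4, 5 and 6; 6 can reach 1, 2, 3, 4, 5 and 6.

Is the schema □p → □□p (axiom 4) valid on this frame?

Axiom 4 corresponds to the accessibility relation being transitive.
Transitive: no — 1 R 4 and 4 R 2, but not 1 R 2.

No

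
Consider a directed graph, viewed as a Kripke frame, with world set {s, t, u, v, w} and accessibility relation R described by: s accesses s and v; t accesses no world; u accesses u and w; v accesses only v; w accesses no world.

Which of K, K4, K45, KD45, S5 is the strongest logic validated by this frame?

Transitive (axiom 4): yes — every two-step R-path is closed by a direct edge.
Euclidean (axiom 5): no — s R v and s R s, but not v R s.
Serial (axiom D): no — t has no R-successor.
Reflexive (axiom T): no — t is not related to itself.
So F validates K, K4; K45 would additionally require R to be Euclidean. The strongest is K4.

K4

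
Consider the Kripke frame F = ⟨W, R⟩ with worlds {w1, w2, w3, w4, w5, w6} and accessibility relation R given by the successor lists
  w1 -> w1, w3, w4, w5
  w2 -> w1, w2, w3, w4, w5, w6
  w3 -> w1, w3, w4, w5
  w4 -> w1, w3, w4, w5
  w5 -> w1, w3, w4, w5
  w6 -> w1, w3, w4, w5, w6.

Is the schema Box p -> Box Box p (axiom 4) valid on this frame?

By correspondence theory, 4 is valid on a frame iff R is transitive.
Transitive: yes — every two-step R-path is closed by a direct edge.

Yes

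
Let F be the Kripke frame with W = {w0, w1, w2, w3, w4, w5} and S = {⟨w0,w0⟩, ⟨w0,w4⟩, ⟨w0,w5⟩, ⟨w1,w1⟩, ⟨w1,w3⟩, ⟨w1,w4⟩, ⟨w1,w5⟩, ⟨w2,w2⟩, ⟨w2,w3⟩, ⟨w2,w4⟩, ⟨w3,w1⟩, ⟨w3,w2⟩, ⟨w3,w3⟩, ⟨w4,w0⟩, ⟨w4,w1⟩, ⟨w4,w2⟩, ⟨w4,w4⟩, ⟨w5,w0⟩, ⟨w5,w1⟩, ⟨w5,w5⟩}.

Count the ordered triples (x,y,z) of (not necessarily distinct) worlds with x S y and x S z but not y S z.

20

Enumerating: (w0,w4,w5), (w0,w5,w4), (w1,w3,w4), (w1,w3,w5), (w1,w4,w3), (w1,w4,w5), (w1,w5,w3), (w1,w5,w4), (w2,w3,w4), (w2,w4,w3), (w3,w1,w2), (w3,w2,w1), … and 8 more.
Total: 20.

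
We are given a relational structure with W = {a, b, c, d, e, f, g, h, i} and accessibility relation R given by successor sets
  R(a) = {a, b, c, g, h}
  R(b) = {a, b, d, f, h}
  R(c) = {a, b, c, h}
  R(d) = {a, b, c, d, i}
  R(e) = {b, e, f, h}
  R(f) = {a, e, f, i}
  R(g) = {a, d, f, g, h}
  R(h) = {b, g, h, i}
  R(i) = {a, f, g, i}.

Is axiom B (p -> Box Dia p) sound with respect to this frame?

No

The schema B characterises exactly the symmetric frames.
Symmetric: no — a R h but not h R a.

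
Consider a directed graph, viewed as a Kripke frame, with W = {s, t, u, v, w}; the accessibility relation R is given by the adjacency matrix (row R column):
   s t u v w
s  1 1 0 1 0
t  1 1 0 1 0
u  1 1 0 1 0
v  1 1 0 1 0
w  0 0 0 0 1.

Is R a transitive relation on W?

Transitive: yes — every two-step R-path is closed by a direct edge.

Yes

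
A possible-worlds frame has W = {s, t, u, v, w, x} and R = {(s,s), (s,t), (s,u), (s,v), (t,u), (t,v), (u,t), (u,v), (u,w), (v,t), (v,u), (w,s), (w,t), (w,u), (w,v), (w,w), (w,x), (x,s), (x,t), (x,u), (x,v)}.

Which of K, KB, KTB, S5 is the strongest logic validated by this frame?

Symmetric (axiom B): no — s R t but not t R s.
Reflexive (axiom T): no — t is not related to itself.
Euclidean (axiom 5): no — u R t and u R w, but not t R w.
So F validates K; KB would additionally require R to be symmetric. The strongest is K.

K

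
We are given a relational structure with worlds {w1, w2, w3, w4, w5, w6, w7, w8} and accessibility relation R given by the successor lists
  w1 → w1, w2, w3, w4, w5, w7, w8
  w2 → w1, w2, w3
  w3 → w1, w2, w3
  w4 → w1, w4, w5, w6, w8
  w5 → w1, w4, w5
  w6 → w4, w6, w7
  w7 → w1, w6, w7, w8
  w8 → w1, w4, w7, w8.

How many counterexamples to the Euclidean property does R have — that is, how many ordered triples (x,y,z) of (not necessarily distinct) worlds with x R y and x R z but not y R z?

Enumerating: (w1,w2,w4), (w1,w2,w5), (w1,w2,w7), (w1,w2,w8), (w1,w3,w4), (w1,w3,w5), (w1,w3,w7), (w1,w3,w8), (w1,w4,w2), (w1,w4,w3), (w1,w4,w7), (w1,w5,w2), … and 26 more.
Total: 38.

38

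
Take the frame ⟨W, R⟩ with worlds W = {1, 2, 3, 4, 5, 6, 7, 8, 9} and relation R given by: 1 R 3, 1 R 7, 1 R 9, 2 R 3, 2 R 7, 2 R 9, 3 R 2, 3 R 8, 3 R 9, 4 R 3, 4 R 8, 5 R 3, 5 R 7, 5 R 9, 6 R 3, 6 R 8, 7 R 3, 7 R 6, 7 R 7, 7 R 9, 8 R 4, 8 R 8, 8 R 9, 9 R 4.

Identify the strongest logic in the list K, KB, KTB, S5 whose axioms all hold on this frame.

Symmetric (axiom B): no — 1 R 3 but not 3 R 1.
Reflexive (axiom T): no — 1 is not related to itself.
Euclidean (axiom 5): no — 1 R 3 and 1 R 7, but not 3 R 7.
So F validates K; KB would additionally require R to be symmetric. The strongest is K.

K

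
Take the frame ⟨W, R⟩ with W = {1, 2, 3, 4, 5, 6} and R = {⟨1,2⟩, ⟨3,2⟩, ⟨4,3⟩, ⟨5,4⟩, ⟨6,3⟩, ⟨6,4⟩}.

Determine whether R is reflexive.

No

Reflexive: no — 1 is not related to itself.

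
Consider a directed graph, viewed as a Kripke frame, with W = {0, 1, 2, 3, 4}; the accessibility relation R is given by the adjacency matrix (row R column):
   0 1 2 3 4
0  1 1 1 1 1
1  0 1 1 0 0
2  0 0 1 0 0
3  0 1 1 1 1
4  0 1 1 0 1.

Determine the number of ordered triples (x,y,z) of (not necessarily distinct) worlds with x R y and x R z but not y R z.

20

Enumerating: (0,1,0), (0,1,3), (0,1,4), (0,2,0), (0,2,1), (0,2,3), (0,2,4), (0,3,0), (0,4,0), (0,4,3), (1,2,1), (3,1,3), … and 8 more.
Total: 20.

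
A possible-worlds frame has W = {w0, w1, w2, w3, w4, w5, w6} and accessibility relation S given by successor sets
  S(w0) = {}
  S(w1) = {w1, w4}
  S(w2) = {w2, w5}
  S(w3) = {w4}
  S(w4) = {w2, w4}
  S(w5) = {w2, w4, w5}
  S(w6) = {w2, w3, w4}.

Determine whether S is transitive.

Transitive: no — w1 S w4 and w4 S w2, but not w1 S w2.

No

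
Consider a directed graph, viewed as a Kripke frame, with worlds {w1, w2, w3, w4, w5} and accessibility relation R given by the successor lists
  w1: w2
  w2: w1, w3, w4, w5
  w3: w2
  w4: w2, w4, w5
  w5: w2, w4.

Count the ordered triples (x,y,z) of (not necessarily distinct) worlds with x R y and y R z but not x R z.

Enumerating: (w1,w2,w1), (w1,w2,w3), (w1,w2,w4), (w1,w2,w5), (w2,w1,w2), (w2,w3,w2), (w2,w4,w2), (w2,w5,w2), (w3,w2,w1), (w3,w2,w3), (w3,w2,w4), (w3,w2,w5), (w4,w2,w1), (w4,w2,w3), (w5,w2,w1), (w5,w2,w3), (w5,w2,w5), (w5,w4,w5).

18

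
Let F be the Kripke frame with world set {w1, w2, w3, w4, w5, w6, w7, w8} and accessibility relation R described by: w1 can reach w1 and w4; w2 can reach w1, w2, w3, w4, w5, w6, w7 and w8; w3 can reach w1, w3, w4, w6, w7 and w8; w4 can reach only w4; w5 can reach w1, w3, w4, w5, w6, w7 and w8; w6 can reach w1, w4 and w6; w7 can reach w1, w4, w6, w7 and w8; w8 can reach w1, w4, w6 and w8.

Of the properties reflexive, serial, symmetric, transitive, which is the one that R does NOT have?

Reflexive: yes — every world is R-related to itself.
Serial: yes — every world has a successor (e.g. w1 R w1).
Symmetric: no — w1 R w4 but not w4 R w1.
Transitive: yes — every two-step R-path is closed by a direct edge.
Only symmetric fails.

symmetric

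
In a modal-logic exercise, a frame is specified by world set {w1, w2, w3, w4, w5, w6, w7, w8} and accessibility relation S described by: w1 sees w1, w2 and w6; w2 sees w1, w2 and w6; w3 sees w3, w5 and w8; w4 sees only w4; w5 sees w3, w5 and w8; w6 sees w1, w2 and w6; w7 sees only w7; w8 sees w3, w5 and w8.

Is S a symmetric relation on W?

Yes

Symmetric: yes — every pair in S has its reverse in S.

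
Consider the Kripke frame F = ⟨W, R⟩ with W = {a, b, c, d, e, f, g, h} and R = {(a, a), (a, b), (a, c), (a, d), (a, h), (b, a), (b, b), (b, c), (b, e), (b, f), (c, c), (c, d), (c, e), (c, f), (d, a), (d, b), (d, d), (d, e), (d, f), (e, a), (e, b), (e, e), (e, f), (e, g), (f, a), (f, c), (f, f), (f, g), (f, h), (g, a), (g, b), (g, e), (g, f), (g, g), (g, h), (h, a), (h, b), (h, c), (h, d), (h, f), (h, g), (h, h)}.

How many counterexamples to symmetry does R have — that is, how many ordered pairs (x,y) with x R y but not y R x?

16

Enumerating: (a,c), (b,c), (b,f), (c,d), (c,e), (d,b), (d,e), (d,f), (e,a), (e,f), (f,a), (g,a), (g,b), (h,b), (h,c), (h,d).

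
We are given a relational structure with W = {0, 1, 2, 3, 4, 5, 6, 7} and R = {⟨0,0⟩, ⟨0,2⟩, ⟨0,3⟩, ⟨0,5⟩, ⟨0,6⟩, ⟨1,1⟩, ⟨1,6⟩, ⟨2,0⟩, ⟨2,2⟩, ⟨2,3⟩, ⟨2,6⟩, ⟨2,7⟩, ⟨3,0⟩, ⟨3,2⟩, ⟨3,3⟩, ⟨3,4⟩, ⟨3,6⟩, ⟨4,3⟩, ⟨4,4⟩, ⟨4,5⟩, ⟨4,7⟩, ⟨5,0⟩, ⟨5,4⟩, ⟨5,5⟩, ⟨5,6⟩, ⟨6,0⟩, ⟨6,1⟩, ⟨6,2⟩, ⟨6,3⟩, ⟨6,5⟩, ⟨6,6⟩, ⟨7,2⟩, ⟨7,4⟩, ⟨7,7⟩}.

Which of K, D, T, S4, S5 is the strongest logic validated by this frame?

Serial (axiom D): yes — every world has a successor (e.g. 0 R 0).
Reflexive (axiom T): yes — every world is R-related to itself.
Transitive (axiom 4): no — 0 R 2 and 2 R 7, but not 0 R 7.
Euclidean (axiom 5): no — 0 R 2 and 0 R 5, but not 2 R 5.
So F validates K, D, T; S4 would additionally require R to be transitive. The strongest is T.

T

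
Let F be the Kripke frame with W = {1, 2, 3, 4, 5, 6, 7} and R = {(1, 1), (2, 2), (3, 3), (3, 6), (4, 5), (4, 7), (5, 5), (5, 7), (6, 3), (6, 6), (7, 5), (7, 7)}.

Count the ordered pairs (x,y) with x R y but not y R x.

Enumerating: (4,5), (4,7).

2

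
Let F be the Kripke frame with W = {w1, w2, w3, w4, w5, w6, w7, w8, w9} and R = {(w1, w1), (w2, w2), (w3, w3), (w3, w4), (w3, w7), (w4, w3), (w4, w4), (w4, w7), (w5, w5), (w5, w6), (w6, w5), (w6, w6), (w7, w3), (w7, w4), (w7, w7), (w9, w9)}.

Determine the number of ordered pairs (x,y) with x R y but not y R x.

R is symmetric; there are no such tuples.

0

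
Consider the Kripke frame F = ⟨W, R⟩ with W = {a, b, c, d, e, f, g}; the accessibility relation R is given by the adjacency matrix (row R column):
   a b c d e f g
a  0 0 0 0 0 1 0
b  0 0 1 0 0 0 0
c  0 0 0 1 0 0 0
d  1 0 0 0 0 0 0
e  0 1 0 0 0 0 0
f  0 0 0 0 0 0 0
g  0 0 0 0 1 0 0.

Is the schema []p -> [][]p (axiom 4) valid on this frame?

The schema 4 characterises exactly the transitive frames.
Transitive: no — b R c and c R d, but not b R d.

No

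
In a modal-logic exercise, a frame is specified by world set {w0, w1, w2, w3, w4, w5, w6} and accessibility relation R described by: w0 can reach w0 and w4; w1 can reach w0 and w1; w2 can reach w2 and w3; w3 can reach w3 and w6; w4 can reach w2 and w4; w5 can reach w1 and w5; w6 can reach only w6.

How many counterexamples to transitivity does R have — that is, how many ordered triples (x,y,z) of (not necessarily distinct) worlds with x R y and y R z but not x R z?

5

Enumerating: (w0,w4,w2), (w1,w0,w4), (w2,w3,w6), (w4,w2,w3), (w5,w1,w0).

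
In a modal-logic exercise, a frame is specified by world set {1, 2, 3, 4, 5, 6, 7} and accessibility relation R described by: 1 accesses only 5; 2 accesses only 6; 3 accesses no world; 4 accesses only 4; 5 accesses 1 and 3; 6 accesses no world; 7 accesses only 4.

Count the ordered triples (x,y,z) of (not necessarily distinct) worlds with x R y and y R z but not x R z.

3

Enumerating: (1,5,1), (1,5,3), (5,1,5).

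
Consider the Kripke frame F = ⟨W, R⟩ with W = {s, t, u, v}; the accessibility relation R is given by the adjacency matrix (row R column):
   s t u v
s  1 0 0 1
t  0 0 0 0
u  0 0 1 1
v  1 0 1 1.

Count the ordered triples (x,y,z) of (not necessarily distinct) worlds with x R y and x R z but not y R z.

Enumerating: (v,s,u), (v,u,s).

2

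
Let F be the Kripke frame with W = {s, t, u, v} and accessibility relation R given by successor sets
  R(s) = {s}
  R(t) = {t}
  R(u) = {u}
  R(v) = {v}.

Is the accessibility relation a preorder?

Reflexive: yes — every world is R-related to itself.
Transitive: yes — every two-step R-path is closed by a direct edge.
So R is a preorder.

Yes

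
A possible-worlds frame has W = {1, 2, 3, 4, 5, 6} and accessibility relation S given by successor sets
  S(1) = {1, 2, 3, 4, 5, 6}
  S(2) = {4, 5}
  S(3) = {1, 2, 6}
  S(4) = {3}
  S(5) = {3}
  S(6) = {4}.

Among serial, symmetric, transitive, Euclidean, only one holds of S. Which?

Serial: yes — every world has a successor (e.g. 1 S 1).
Symmetric: no — 1 S 2 but not 2 S 1.
Transitive: no — 2 S 4 and 4 S 3, but not 2 S 3.
Euclidean: no — 1 S 2 and 1 S 3, but not 2 S 3.
Only serial holds.

serial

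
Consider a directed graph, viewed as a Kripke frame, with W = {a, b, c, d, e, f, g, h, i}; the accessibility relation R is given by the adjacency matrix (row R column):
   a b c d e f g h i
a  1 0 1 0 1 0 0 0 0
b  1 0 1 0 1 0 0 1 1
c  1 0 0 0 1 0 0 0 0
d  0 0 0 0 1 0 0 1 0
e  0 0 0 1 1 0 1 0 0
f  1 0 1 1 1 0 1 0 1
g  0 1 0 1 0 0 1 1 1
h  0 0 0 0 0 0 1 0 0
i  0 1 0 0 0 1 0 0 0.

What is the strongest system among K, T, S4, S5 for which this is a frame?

Reflexive (axiom T): no — b is not related to itself.
Transitive (axiom 4): no — a R e and e R d, but not a R d.
Euclidean (axiom 5): no — a R e and a R c, but not e R c.
So F validates K; T would additionally require R to be reflexive. The strongest is K.

K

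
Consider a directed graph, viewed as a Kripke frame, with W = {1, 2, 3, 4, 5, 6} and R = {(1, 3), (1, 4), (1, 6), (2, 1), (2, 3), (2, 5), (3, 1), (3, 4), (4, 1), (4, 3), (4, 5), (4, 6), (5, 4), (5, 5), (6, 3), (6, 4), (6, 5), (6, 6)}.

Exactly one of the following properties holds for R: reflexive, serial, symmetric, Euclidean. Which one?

serial

Reflexive: no — 1 is not related to itself.
Serial: yes — every world has a successor (e.g. 1 R 3).
Symmetric: no — 1 R 6 but not 6 R 1.
Euclidean: no — 1 R 3 and 1 R 6, but not 3 R 6.
Only serial holds.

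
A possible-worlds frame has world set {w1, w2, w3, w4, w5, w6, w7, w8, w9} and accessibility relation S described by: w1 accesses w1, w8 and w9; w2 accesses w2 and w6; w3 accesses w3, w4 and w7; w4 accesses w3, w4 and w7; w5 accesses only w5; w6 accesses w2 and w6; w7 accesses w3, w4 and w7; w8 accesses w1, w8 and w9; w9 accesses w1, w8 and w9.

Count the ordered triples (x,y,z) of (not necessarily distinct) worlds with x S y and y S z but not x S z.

0

S is transitive; there are no such tuples.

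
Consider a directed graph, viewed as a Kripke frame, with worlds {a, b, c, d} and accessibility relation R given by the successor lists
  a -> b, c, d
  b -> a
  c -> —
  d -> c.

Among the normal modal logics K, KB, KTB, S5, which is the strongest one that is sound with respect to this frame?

Symmetric (axiom B): no — a R c but not c R a.
Reflexive (axiom T): no — a is not related to itself.
Euclidean (axiom 5): no — a R b and a R c, but not b R c.
So F validates K; KB would additionally require R to be symmetric. The strongest is K.

K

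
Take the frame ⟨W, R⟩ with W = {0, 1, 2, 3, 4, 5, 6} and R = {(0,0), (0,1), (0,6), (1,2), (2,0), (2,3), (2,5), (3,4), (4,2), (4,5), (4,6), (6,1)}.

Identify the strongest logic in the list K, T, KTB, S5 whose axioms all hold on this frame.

Reflexive (axiom T): no — 1 is not related to itself.
Symmetric (axiom B): no — 0 R 1 but not 1 R 0.
Euclidean (axiom 5): no — 0 R 1 and 0 R 6, but not 1 R 6.
So F validates K; T would additionally require R to be reflexive. The strongest is K.

K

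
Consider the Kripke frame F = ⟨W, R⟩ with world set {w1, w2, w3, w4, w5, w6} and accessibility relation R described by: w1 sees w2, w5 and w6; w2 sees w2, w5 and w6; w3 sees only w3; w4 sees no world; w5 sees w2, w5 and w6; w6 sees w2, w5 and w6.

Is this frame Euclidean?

Euclidean: yes — any two successors of a common world are R-related.

Yes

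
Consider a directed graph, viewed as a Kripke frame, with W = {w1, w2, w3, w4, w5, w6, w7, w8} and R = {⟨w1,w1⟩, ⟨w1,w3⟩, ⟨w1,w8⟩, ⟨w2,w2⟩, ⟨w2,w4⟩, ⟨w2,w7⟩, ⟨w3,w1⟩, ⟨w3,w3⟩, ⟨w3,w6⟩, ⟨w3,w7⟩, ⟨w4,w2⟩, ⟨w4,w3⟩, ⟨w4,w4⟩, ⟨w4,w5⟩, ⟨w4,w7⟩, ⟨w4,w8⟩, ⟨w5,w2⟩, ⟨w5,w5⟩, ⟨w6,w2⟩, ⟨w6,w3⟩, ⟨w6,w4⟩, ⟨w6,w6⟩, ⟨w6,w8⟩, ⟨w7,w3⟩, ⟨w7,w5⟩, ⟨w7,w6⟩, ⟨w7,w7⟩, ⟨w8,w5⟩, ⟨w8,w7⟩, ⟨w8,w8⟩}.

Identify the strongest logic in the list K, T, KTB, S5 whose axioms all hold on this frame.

Reflexive (axiom T): yes — every world is R-related to itself.
Symmetric (axiom B): no — w1 R w8 but not w8 R w1.
Euclidean (axiom 5): no — w1 R w3 and w1 R w8, but not w3 R w8.
So F validates K, T; KTB would additionally require R to be symmetric. The strongest is T.

T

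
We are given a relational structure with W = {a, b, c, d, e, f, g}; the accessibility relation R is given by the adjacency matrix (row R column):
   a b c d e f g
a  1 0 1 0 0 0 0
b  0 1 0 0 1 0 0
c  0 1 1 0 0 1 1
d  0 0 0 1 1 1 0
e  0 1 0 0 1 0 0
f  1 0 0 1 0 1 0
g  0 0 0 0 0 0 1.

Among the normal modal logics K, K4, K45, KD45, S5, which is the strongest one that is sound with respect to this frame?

Transitive (axiom 4): no — a R c and c R b, but not a R b.
Euclidean (axiom 5): no — c R b and c R f, but not b R f.
Serial (axiom D): yes — every world has a successor (e.g. a R a).
Reflexive (axiom T): yes — every world is R-related to itself.
So F validates K; K4 would additionally require R to be transitive. The strongest is K.

K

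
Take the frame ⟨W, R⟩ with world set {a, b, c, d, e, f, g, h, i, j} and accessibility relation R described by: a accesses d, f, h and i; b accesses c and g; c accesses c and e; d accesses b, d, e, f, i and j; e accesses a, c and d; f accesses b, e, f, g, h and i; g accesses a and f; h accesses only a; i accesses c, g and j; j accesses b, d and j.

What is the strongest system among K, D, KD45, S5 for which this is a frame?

Serial (axiom D): yes — every world has a successor (e.g. a R d).
Euclidean (axiom 5): no — a R d and a R h, but not d R h.
Transitive (axiom 4): no — a R d and d R b, but not a R b.
Reflexive (axiom T): no — a is not related to itself.
So F validates K, D; KD45 would additionally require R to be Euclidean and transitive. The strongest is D.

D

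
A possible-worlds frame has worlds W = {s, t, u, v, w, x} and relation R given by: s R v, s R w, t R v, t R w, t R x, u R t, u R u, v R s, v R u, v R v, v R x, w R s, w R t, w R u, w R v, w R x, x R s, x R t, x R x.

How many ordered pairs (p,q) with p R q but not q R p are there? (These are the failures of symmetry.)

Enumerating: (t,v), (u,t), (v,u), (v,x), (w,u), (w,v), (w,x), (x,s).

8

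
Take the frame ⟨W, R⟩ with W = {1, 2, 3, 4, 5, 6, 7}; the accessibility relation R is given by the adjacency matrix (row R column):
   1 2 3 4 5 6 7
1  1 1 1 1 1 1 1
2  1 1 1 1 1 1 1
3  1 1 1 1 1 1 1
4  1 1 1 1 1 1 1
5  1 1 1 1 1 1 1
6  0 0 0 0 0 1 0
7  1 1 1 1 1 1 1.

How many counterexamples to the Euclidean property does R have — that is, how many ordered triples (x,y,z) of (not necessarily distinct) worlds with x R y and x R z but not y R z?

36

Enumerating: (1,6,1), (1,6,2), (1,6,3), (1,6,4), (1,6,5), (1,6,7), (2,6,1), (2,6,2), (2,6,3), (2,6,4), (2,6,5), (2,6,7), … and 24 more.
Total: 36.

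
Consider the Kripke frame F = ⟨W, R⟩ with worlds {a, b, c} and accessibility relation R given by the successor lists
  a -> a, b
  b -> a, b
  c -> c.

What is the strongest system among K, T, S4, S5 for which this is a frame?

Reflexive (axiom T): yes — every world is R-related to itself.
Transitive (axiom 4): yes — every two-step R-path is closed by a direct edge.
Euclidean (axiom 5): yes — any two successors of a common world are R-related.
So F validates K, T, S4, S5. The strongest is S5.

S5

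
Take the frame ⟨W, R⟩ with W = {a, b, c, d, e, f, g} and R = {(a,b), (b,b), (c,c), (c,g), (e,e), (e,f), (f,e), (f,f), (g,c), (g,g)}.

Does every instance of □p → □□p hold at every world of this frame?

Axiom 4 corresponds to the accessibility relation being transitive.
Transitive: yes — every two-step R-path is closed by a direct edge.

Yes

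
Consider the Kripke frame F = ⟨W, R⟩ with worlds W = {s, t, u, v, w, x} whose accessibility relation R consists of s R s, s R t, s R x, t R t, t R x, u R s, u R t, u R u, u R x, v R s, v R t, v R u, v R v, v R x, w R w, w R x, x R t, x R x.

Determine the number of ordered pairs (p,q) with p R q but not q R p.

Enumerating: (s,t), (s,x), (u,s), (u,t), (u,x), (v,s), (v,t), (v,u), (v,x), (w,x).

10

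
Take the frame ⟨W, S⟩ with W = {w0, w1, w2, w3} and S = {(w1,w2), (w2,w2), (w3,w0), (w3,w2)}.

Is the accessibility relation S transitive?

Transitive: yes — every two-step S-path is closed by a direct edge.

Yes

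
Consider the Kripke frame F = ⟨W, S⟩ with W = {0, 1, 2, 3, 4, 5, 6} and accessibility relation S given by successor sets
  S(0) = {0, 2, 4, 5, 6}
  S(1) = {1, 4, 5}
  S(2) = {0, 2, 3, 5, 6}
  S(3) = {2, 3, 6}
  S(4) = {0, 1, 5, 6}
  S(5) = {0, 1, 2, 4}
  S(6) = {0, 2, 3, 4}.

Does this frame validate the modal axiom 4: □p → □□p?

No

The schema 4 characterises exactly the transitive frames.
Transitive: no — 0 S 2 and 2 S 3, but not 0 S 3.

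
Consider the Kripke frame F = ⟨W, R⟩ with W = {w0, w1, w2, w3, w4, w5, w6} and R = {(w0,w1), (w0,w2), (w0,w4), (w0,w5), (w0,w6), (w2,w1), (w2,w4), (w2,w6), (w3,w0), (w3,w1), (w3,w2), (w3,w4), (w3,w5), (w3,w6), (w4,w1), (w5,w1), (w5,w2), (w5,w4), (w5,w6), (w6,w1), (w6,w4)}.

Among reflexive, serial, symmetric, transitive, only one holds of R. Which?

transitive

Reflexive: no — w0 is not related to itself.
Serial: no — w1 has no R-successor.
Symmetric: no — w0 R w1 but not w1 R w0.
Transitive: yes — every two-step R-path is closed by a direct edge.
Only transitive holds.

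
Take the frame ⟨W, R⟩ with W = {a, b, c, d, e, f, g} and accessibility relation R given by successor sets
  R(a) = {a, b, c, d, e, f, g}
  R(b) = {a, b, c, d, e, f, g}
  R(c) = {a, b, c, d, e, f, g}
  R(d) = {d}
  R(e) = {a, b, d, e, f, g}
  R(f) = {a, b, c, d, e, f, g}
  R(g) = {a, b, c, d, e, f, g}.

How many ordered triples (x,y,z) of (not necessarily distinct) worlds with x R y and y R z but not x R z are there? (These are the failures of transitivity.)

Enumerating: (e,a,c), (e,b,c), (e,f,c), (e,g,c).

4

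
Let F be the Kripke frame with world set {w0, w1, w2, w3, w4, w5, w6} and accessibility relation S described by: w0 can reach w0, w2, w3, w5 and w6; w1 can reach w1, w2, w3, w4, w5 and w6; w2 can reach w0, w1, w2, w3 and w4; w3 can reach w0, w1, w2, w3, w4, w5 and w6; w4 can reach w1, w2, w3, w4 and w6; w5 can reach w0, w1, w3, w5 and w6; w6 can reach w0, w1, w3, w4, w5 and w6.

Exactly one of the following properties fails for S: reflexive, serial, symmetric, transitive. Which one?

Reflexive: yes — every world is S-related to itself.
Serial: yes — every world has a successor (e.g. w0 S w0).
Symmetric: yes — every pair in S has its reverse in S.
Transitive: no — w0 S w2 and w2 S w1, but not w0 S w1.
Only transitive fails.

transitive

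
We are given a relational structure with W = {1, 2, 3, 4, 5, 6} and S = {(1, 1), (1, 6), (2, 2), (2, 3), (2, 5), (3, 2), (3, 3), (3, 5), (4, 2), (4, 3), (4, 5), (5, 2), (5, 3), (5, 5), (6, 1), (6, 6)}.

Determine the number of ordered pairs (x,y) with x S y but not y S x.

Enumerating: (4,2), (4,3), (4,5).

3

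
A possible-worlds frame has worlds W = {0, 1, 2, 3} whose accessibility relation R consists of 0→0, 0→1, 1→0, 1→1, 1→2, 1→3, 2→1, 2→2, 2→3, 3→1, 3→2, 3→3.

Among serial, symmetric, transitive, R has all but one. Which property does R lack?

Serial: yes — every world has a successor (e.g. 0 R 0).
Symmetric: yes — every pair in R has its reverse in R.
Transitive: no — 0 R 1 and 1 R 2, but not 0 R 2.
Only transitive fails.

transitive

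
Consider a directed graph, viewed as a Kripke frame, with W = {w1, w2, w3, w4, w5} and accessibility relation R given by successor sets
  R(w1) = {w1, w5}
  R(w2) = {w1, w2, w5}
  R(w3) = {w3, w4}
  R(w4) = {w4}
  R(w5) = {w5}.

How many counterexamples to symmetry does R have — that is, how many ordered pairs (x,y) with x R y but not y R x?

4

Enumerating: (w1,w5), (w2,w1), (w2,w5), (w3,w4).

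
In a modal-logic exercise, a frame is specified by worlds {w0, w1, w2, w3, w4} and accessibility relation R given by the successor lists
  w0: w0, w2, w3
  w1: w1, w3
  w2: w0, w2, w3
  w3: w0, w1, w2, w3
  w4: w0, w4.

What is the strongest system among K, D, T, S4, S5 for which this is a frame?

Serial (axiom D): yes — every world has a successor (e.g. w0 R w0).
Reflexive (axiom T): yes — every world is R-related to itself.
Transitive (axiom 4): no — w0 R w3 and w3 R w1, but not w0 R w1.
Euclidean (axiom 5): no — w3 R w0 and w3 R w1, but not w0 R w1.
So F validates K, D, T; S4 would additionally require R to be transitive. The strongest is T.

T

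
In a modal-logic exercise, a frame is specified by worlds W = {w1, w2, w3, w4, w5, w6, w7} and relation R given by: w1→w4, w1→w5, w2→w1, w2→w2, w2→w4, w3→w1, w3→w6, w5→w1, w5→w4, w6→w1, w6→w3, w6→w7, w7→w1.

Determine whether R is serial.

No

Serial: no — w4 has no R-successor.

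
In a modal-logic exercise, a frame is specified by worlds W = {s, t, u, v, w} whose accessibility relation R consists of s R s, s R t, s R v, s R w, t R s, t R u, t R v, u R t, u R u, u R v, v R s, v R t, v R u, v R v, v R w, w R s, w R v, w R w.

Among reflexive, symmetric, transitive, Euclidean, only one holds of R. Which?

Reflexive: no — t is not related to itself.
Symmetric: yes — every pair in R has its reverse in R.
Transitive: no — s R t and t R u, but not s R u.
Euclidean: no — s R t and s R w, but not t R w.
Only symmetric holds.

symmetric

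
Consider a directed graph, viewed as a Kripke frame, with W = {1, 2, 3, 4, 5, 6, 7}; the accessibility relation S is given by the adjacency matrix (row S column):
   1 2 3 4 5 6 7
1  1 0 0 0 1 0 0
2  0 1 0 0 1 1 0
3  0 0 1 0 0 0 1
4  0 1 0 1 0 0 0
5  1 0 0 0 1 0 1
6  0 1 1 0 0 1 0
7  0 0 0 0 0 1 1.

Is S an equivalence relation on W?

Reflexive: yes — every world is S-related to itself.
Symmetric: no — 2 S 5 but not 5 S 2.
Transitive: no — 1 S 5 and 5 S 7, but not 1 S 7.
So S is not an equivalence relation.

No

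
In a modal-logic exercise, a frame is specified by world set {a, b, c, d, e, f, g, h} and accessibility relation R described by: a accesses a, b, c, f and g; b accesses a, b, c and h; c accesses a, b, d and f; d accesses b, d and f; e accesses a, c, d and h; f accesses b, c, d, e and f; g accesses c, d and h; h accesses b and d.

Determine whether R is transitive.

Transitive: no — a R b and b R h, but not a R h.

No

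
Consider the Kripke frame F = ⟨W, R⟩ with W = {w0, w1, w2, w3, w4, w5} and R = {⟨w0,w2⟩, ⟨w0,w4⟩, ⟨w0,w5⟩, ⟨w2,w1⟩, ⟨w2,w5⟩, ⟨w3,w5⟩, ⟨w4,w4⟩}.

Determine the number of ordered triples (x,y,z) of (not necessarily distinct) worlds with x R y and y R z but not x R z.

1

Enumerating: (w0,w2,w1).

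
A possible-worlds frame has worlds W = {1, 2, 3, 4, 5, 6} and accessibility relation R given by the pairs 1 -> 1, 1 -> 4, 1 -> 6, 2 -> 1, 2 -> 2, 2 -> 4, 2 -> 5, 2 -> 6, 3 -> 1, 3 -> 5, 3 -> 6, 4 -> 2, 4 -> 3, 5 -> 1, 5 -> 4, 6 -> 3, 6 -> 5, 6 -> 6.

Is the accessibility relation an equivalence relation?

No

Reflexive: no — 3 is not related to itself.
Symmetric: no — 1 R 4 but not 4 R 1.
Transitive: no — 1 R 4 and 4 R 2, but not 1 R 2.
So R is not an equivalence relation.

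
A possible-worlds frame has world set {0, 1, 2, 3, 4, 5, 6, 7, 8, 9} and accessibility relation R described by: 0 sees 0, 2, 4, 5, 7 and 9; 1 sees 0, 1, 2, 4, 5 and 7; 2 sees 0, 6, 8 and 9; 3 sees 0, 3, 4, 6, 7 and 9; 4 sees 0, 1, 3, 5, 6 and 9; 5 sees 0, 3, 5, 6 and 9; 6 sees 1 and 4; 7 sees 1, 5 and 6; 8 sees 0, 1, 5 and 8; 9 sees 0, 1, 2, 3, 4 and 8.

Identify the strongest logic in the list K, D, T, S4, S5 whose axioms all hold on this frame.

D

Serial (axiom D): yes — every world has a successor (e.g. 0 R 0).
Reflexive (axiom T): no — 2 is not related to itself.
Transitive (axiom 4): no — 0 R 2 and 2 R 6, but not 0 R 6.
Euclidean (axiom 5): no — 0 R 2 and 0 R 4, but not 2 R 4.
So F validates K, D; T would additionally require R to be reflexive. The strongest is D.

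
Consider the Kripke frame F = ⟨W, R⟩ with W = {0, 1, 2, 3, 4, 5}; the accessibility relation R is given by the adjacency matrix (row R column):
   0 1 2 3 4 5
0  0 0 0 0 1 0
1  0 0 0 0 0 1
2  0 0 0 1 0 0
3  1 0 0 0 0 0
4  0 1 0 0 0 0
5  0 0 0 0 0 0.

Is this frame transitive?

Transitive: no — 0 R 4 and 4 R 1, but not 0 R 1.

No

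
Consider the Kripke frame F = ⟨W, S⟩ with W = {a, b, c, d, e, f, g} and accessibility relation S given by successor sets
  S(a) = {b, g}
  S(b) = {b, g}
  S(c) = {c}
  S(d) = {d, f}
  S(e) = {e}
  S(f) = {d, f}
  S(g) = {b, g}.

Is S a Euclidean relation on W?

Yes

Euclidean: yes — any two successors of a common world are S-related.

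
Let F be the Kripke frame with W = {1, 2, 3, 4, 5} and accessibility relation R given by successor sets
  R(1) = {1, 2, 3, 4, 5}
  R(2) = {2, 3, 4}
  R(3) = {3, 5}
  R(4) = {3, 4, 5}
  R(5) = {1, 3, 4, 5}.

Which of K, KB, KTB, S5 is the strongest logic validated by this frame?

K

Symmetric (axiom B): no — 1 R 2 but not 2 R 1.
Reflexive (axiom T): yes — every world is R-related to itself.
Euclidean (axiom 5): no — 1 R 2 and 1 R 5, but not 2 R 5.
So F validates K; KB would additionally require R to be symmetric. The strongest is K.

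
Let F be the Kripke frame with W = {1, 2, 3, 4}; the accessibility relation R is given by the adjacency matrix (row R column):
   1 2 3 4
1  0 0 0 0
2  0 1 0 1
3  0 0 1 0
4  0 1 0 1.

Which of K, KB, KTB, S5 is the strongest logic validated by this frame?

KB

Symmetric (axiom B): yes — every pair in R has its reverse in R.
Reflexive (axiom T): no — 1 is not related to itself.
Euclidean (axiom 5): yes — any two successors of a common world are R-related.
So F validates K, KB; KTB would additionally require R to be reflexive. The strongest is KB.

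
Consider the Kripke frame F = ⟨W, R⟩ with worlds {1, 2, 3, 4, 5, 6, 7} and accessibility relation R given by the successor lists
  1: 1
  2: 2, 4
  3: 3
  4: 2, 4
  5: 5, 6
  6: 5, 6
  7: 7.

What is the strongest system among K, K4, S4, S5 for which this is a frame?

Transitive (axiom 4): yes — every two-step R-path is closed by a direct edge.
Reflexive (axiom T): yes — every world is R-related to itself.
Euclidean (axiom 5): yes — any two successors of a common world are R-related.
So F validates K, K4, S4, S5. The strongest is S5.

S5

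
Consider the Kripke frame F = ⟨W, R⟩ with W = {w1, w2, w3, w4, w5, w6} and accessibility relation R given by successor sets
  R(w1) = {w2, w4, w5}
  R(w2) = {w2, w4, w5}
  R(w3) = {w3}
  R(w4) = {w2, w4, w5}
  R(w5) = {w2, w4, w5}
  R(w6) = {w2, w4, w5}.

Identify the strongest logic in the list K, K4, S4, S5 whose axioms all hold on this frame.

K4

Transitive (axiom 4): yes — every two-step R-path is closed by a direct edge.
Reflexive (axiom T): no — w1 is not related to itself.
Euclidean (axiom 5): yes — any two successors of a common world are R-related.
So F validates K, K4; S4 would additionally require R to be reflexive. The strongest is K4.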